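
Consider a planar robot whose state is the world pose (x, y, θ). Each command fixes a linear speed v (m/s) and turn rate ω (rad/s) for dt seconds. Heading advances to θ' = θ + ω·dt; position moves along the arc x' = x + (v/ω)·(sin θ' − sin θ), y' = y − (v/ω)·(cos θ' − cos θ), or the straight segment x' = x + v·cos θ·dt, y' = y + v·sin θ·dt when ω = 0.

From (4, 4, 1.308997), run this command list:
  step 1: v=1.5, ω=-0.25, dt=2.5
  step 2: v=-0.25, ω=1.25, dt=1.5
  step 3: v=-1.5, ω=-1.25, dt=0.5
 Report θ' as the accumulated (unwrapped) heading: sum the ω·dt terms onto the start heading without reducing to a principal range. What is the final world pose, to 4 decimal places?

(6.4820, 6.1997, 1.9340)

step 1: θ'=0.6840 (R=-6.0000) → pose (6.0042, 7.0974, 0.6840)
step 2: θ'=2.5590 (R=-0.2000) → pose (6.0205, 6.7754, 2.5590)
step 3: θ'=1.9340 (R=1.2000) → pose (6.4820, 6.1997, 1.9340)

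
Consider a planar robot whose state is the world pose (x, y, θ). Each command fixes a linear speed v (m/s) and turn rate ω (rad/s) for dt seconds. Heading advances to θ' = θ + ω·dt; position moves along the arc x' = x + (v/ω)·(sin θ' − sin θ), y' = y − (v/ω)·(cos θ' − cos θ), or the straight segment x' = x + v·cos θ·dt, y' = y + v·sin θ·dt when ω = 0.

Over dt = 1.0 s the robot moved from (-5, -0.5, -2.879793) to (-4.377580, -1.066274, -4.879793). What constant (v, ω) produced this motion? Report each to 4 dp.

v = -1.0000, ω = -2.0000

Δθ = -4.879793 − -2.879793 = -2.000000
ω = Δθ/dt = -2.000000/1.0 = -2.0000
R = Δx/(sin θ' − sin θ) = 0.5000
v = R·ω = 0.5000·-2.0000 = -1.0000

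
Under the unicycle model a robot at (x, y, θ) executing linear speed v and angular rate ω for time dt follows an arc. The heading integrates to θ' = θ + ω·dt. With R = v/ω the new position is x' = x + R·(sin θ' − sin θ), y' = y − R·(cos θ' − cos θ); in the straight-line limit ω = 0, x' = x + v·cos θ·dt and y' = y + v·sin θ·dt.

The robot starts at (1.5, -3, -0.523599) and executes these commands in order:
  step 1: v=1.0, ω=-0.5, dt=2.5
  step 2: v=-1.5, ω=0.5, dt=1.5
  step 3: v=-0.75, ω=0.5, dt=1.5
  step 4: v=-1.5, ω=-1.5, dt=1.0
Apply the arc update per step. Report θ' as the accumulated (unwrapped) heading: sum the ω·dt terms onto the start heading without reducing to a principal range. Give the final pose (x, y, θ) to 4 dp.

step 1: θ'=-1.7736 (R=-2.0000) → pose (2.4590, -5.1349, -1.7736)
step 2: θ'=-1.0236 (R=-3.0000) → pose (2.0825, -2.9697, -1.0236)
step 3: θ'=-0.2736 (R=-1.5000) → pose (1.2068, -2.3060, -0.2736)
step 4: θ'=-1.7736 (R=1.0000) → pose (0.4975, -1.1418, -1.7736)

(0.4975, -1.1418, -1.7736)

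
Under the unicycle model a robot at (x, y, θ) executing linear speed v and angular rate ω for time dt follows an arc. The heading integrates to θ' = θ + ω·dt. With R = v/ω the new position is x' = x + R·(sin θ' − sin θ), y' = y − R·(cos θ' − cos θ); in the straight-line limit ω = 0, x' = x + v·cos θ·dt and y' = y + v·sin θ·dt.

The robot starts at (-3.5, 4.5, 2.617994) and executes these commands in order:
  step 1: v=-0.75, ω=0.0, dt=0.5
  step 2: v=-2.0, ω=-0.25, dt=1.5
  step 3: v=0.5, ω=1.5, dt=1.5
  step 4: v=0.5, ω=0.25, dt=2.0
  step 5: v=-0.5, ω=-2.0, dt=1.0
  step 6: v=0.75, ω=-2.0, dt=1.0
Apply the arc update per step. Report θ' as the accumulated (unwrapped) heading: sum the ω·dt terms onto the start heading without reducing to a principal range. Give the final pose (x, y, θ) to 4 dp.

step 1: θ'=2.6180 (straight) → pose (-3.1752, 4.3125, 2.6180)
step 2: θ'=2.2430 (R=8.0000) → pose (-0.9156, 2.3660, 2.2430)
step 3: θ'=4.4930 (R=0.3333) → pose (-1.5018, 2.2309, 4.4930)
step 4: θ'=4.9930 (R=2.0000) → pose (-1.4715, 1.2418, 4.9930)
step 5: θ'=2.9930 (R=0.2500) → pose (-1.1942, 1.5583, 2.9930)
step 6: θ'=0.9930 (R=-0.3750) → pose (-1.4528, 2.1339, 0.9930)

(-1.4528, 2.1339, 0.9930)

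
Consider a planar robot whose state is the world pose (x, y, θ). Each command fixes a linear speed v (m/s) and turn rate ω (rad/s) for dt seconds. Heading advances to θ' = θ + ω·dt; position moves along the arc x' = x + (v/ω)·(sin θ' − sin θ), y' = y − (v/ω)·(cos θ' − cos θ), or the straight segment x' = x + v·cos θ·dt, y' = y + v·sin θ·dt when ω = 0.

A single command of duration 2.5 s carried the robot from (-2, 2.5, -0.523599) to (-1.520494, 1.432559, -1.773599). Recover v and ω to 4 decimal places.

v = 0.5000, ω = -0.5000

Δθ = -1.773599 − -0.523599 = -1.250000
ω = Δθ/dt = -1.250000/2.5 = -0.5000
R = −Δy/(cos θ' − cos θ) = -1.0000
v = R·ω = -1.0000·-0.5000 = 0.5000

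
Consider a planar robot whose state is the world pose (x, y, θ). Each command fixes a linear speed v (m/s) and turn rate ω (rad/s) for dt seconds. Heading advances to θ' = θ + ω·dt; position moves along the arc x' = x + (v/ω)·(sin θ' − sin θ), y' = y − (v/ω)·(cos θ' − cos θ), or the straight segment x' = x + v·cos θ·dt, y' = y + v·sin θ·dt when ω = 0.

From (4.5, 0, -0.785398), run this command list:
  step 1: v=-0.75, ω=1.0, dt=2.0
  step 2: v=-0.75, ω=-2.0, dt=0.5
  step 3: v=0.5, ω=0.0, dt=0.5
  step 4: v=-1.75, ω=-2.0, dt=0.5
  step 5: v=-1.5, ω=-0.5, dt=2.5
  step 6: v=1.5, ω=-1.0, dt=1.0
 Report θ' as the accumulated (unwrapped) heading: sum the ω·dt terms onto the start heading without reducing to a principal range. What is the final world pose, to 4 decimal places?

step 1: θ'=1.2146 (R=-0.7500) → pose (3.2667, -0.2688, 1.2146)
step 2: θ'=0.2146 (R=0.3750) → pose (2.9951, -0.5044, 0.2146)
step 3: θ'=0.2146 (straight) → pose (3.2394, -0.4512, 0.2146)
step 4: θ'=-0.7854 (R=0.8750) → pose (2.4344, -0.2150, -0.7854)
step 5: θ'=-2.0354 (R=3.0000) → pose (1.8737, 3.2505, -2.0354)
step 6: θ'=-3.0354 (R=-1.5000) → pose (0.6917, 2.4311, -3.0354)

(0.6917, 2.4311, -3.0354)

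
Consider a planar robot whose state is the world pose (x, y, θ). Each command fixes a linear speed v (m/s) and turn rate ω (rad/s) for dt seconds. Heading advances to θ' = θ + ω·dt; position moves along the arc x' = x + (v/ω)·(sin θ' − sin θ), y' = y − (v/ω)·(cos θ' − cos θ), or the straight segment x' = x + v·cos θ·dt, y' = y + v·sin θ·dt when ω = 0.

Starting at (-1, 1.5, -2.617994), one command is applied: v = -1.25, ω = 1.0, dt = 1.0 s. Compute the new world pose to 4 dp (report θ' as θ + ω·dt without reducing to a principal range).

(-0.3764, 2.5236, -1.6180)

θ' = -2.6180 + 1.0·1.0 = -1.6180
R = v/ω = -1.25/1.0 = -1.2500
x' = -1 + -1.2500·(sin -1.6180 − sin -2.6180) = -0.3764
y' = 1.5 − -1.2500·(cos -1.6180 − cos -2.6180) = 2.5236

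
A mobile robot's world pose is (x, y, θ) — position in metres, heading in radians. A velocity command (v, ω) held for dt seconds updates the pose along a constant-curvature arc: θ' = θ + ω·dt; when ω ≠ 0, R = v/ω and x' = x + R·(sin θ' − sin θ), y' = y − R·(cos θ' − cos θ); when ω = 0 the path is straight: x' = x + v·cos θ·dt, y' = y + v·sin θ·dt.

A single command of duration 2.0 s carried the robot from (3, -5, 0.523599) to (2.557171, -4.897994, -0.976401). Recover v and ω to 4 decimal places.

Δθ = -0.976401 − 0.523599 = -1.500000
ω = Δθ/dt = -1.500000/2.0 = -0.7500
R = Δx/(sin θ' − sin θ) = 0.3333
v = R·ω = 0.3333·-0.7500 = -0.2500

v = -0.2500, ω = -0.7500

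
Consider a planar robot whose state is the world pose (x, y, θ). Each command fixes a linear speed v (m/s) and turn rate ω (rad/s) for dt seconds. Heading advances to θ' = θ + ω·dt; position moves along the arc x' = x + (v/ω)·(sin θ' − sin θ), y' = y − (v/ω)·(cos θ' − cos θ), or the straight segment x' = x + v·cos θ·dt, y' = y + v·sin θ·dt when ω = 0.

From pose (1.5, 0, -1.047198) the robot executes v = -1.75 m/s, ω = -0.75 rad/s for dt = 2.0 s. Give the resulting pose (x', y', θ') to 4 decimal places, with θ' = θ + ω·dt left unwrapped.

(2.2140, 3.0998, -2.5472)

θ' = -1.0472 + -0.75·2.0 = -2.5472
R = v/ω = -1.75/-0.75 = 2.3333
x' = 1.5 + 2.3333·(sin -2.5472 − sin -1.0472) = 2.2140
y' = 0 − 2.3333·(cos -2.5472 − cos -1.0472) = 3.0998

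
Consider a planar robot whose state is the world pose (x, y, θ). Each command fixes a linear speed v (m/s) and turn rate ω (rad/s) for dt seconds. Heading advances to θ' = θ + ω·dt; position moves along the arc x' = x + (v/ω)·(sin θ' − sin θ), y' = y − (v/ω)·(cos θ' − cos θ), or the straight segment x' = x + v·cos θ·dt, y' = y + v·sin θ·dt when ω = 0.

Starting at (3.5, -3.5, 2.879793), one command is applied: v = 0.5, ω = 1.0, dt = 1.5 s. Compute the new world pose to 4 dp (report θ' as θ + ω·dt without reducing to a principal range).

θ' = 2.8798 + 1.0·1.5 = 4.3798
R = v/ω = 0.5/1.0 = 0.5000
x' = 3.5 + 0.5000·(sin 4.3798 − sin 2.8798) = 2.8980
y' = -3.5 − 0.5000·(cos 4.3798 − cos 2.8798) = -3.8197

(2.8980, -3.8197, 4.3798)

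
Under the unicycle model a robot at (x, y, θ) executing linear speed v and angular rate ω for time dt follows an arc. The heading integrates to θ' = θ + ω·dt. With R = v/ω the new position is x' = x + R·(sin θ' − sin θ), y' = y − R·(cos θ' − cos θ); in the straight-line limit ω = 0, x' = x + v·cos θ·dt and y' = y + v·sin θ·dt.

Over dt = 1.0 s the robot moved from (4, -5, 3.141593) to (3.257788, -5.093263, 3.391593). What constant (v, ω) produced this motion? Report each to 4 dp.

v = 0.7500, ω = 0.2500

Δθ = 3.391593 − 3.141593 = 0.250000
ω = Δθ/dt = 0.250000/1.0 = 0.2500
R = Δx/(sin θ' − sin θ) = 3.0000
v = R·ω = 3.0000·0.2500 = 0.7500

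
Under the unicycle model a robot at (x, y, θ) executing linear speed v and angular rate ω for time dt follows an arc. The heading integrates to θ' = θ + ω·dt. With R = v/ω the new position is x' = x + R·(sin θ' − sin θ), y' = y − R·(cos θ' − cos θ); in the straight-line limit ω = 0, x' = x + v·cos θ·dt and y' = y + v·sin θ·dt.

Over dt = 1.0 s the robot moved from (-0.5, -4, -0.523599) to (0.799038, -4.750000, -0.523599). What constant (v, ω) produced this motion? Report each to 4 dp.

v = 1.5000, ω = 0.0000

Δθ = -0.523599 − -0.523599 = 0.000000
ω = Δθ/dt = 0.000000/1.0 = 0.0000
ω = 0 → v = (Δx·cos θ + Δy·sin θ)/dt = 1.5000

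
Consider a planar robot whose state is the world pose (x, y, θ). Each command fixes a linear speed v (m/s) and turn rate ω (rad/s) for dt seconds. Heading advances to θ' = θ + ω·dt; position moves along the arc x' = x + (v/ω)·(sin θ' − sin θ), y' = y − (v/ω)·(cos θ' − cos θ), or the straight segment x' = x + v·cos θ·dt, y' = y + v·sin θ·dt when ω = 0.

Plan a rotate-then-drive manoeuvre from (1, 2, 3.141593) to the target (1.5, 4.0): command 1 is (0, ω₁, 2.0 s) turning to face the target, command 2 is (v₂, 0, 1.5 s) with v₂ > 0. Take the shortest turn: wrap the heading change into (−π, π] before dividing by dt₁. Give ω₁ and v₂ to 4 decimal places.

heading to target = atan2(4−2, 1.5−1) = 1.3258
Δθ = wrap(1.3258 − 3.1416) = -1.8158; ω₁ = Δθ/dt₁ = -0.9079
distance = √((1.5−1)² + (4−2)²) = 2.0616; v₂ = distance/dt₂ = 1.3744

ω₁ = -0.9079, v₂ = 1.3744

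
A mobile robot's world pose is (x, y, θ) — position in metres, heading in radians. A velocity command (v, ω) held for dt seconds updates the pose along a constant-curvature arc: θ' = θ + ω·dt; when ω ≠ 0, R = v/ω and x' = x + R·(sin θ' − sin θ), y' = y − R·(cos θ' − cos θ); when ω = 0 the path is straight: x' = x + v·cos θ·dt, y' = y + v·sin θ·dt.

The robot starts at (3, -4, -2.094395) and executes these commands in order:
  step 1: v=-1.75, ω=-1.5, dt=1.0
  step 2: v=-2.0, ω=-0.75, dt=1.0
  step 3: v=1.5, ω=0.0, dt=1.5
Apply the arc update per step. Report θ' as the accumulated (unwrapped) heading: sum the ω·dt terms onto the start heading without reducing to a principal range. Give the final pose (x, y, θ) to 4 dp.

step 1: θ'=-3.5944 (R=1.1667) → pose (4.5208, -3.5342, -3.5944)
step 2: θ'=-4.3444 (R=2.6667) → pose (5.8423, -4.9729, -4.3444)
step 3: θ'=-4.3444 (straight) → pose (5.0328, -2.8735, -4.3444)

(5.0328, -2.8735, -4.3444)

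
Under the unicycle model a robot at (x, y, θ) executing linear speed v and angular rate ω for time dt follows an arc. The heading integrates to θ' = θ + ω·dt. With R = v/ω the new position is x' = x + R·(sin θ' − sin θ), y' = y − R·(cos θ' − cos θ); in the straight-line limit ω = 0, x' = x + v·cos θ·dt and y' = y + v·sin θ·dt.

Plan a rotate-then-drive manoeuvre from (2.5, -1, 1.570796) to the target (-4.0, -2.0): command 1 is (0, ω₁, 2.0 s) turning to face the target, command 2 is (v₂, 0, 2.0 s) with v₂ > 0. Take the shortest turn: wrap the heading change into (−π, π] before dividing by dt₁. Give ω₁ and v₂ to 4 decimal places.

ω₁ = 0.8617, v₂ = 3.2882

heading to target = atan2(-2−-1, -4−2.5) = -2.9889
Δθ = wrap(-2.9889 − 1.5708) = 1.7234; ω₁ = Δθ/dt₁ = 0.8617
distance = √((-4−2.5)² + (-2−-1)²) = 6.5765; v₂ = distance/dt₂ = 3.2882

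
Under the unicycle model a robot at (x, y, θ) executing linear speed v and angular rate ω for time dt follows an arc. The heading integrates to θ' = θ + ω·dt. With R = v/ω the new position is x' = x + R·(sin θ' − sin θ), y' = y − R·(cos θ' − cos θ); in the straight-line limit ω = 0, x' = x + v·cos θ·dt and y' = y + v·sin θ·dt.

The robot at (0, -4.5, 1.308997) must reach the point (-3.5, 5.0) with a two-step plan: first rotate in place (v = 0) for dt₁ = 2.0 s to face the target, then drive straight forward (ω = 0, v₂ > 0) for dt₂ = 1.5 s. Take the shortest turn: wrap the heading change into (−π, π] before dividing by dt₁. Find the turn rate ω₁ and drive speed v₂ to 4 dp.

heading to target = atan2(5−-4.5, -3.5−0) = 1.9238
Δθ = wrap(1.9238 − 1.3090) = 0.6148; ω₁ = Δθ/dt₁ = 0.3074
distance = √((-3.5−0)² + (5−-4.5)²) = 10.1242; v₂ = distance/dt₂ = 6.7495

ω₁ = 0.3074, v₂ = 6.7495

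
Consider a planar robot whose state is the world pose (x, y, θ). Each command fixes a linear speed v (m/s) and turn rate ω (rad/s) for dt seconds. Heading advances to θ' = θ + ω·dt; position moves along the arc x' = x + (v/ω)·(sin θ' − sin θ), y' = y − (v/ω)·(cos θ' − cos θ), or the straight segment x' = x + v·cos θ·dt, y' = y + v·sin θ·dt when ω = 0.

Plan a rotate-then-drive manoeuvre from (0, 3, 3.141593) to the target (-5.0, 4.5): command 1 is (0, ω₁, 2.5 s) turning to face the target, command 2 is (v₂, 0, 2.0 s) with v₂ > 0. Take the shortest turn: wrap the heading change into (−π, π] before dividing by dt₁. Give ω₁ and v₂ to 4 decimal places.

ω₁ = -0.1166, v₂ = 2.6101

heading to target = atan2(4.5−3, -5−0) = 2.8501
Δθ = wrap(2.8501 − 3.1416) = -0.2915; ω₁ = Δθ/dt₁ = -0.1166
distance = √((-5−0)² + (4.5−3)²) = 5.2202; v₂ = distance/dt₂ = 2.6101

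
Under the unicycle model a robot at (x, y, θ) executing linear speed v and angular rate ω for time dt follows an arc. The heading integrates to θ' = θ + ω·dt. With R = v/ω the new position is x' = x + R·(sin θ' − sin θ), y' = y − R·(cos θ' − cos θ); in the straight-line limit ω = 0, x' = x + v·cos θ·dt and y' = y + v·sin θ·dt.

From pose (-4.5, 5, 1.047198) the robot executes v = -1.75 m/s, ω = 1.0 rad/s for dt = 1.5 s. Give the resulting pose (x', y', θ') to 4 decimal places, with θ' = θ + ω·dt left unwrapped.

θ' = 1.0472 + 1.0·1.5 = 2.5472
R = v/ω = -1.75/1.0 = -1.7500
x' = -4.5 + -1.7500·(sin 2.5472 − sin 1.0472) = -3.9645
y' = 5 − -1.7500·(cos 2.5472 − cos 1.0472) = 2.6751

(-3.9645, 2.6751, 2.5472)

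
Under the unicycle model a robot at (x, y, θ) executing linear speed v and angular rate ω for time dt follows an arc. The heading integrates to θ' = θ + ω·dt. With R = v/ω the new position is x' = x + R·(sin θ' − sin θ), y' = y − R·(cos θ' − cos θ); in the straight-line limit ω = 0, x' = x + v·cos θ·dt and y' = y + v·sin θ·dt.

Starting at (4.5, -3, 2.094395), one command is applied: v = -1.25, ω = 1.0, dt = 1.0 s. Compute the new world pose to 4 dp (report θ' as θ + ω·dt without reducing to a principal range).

θ' = 2.0944 + 1.0·1.0 = 3.0944
R = v/ω = -1.25/1.0 = -1.2500
x' = 4.5 + -1.2500·(sin 3.0944 − sin 2.0944) = 5.5236
y' = -3 − -1.2500·(cos 3.0944 − cos 2.0944) = -3.6236

(5.5236, -3.6236, 3.0944)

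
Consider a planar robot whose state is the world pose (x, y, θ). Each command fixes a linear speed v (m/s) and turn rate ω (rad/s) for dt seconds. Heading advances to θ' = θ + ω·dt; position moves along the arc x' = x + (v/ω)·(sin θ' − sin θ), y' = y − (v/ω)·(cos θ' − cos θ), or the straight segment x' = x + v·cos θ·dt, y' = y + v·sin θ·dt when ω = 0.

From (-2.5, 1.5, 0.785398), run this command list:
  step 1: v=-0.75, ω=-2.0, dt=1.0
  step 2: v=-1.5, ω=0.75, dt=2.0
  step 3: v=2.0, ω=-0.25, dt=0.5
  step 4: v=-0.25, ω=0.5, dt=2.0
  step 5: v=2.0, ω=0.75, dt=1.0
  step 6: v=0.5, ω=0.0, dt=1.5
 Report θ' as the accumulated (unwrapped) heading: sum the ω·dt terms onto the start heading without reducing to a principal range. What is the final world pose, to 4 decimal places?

step 1: θ'=-1.2146 (R=0.3750) → pose (-3.1166, 1.6344, -1.2146)
step 2: θ'=0.2854 (R=-2.0000) → pose (-5.5542, 2.8561, 0.2854)
step 3: θ'=0.1604 (R=-8.0000) → pose (-4.5795, 3.0770, 0.1604)
step 4: θ'=1.1604 (R=-0.5000) → pose (-4.9582, 2.7829, 1.1604)
step 5: θ'=1.9104 (R=2.6667) → pose (-4.8890, 4.7351, 1.9104)
step 6: θ'=1.9104 (straight) → pose (-5.1389, 5.4423, 1.9104)

(-5.1389, 5.4423, 1.9104)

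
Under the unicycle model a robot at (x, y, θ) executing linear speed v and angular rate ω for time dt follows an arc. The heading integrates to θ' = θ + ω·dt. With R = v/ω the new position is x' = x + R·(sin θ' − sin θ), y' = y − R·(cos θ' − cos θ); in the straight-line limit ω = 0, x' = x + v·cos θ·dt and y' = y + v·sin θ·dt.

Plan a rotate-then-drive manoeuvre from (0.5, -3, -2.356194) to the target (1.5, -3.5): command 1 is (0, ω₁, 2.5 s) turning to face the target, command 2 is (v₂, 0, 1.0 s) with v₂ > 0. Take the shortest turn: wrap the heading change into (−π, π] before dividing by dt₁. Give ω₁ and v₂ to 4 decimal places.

heading to target = atan2(-3.5−-3, 1.5−0.5) = -0.4636
Δθ = wrap(-0.4636 − -2.3562) = 1.8925; ω₁ = Δθ/dt₁ = 0.7570
distance = √((1.5−0.5)² + (-3.5−-3)²) = 1.1180; v₂ = distance/dt₂ = 1.1180

ω₁ = 0.7570, v₂ = 1.1180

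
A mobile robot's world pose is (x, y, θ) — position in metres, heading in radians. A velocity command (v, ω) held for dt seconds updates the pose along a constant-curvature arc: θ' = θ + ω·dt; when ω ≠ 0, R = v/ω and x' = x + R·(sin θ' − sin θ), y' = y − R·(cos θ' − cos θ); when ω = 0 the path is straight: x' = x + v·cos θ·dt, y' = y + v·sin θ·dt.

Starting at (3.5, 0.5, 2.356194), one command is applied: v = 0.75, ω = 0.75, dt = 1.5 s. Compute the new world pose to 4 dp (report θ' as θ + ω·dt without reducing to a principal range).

(2.4598, 0.7358, 3.4812)

θ' = 2.3562 + 0.75·1.5 = 3.4812
R = v/ω = 0.75/0.75 = 1.0000
x' = 3.5 + 1.0000·(sin 3.4812 − sin 2.3562) = 2.4598
y' = 0.5 − 1.0000·(cos 3.4812 − cos 2.3562) = 0.7358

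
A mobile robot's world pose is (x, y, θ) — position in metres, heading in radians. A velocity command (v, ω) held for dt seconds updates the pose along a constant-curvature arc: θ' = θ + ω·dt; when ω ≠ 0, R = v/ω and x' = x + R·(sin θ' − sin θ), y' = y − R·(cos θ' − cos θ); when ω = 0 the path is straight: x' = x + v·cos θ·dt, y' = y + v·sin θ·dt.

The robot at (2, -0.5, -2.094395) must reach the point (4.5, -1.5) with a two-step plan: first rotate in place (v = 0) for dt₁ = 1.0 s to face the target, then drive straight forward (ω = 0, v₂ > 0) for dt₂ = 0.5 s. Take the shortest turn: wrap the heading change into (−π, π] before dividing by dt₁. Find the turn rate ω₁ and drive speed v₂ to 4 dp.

heading to target = atan2(-1.5−-0.5, 4.5−2) = -0.3805
Δθ = wrap(-0.3805 − -2.0944) = 1.7139; ω₁ = Δθ/dt₁ = 1.7139
distance = √((4.5−2)² + (-1.5−-0.5)²) = 2.6926; v₂ = distance/dt₂ = 5.3852

ω₁ = 1.7139, v₂ = 5.3852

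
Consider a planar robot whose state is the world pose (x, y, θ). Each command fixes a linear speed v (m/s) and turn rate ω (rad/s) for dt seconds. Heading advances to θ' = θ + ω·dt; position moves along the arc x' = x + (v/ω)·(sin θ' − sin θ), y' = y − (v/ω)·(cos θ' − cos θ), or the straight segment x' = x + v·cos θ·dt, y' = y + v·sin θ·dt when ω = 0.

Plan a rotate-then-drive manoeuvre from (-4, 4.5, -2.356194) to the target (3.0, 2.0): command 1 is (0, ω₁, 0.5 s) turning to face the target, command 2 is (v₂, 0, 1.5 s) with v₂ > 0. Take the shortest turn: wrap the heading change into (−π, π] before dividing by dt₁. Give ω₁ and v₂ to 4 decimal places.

heading to target = atan2(2−4.5, 3−-4) = -0.3430
Δθ = wrap(-0.3430 − -2.3562) = 2.0132; ω₁ = Δθ/dt₁ = 4.0263
distance = √((3−-4)² + (2−4.5)²) = 7.4330; v₂ = distance/dt₂ = 4.9554

ω₁ = 4.0263, v₂ = 4.9554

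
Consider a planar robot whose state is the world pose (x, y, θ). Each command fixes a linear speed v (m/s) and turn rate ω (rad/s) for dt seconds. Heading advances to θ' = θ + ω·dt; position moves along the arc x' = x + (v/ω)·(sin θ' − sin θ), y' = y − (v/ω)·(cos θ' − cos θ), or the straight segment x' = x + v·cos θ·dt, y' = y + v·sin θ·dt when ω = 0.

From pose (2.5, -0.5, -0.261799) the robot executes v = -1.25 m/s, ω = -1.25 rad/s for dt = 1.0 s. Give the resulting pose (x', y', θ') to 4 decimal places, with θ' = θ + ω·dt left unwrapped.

θ' = -0.2618 + -1.25·1.0 = -1.5118
R = v/ω = -1.25/-1.25 = 1.0000
x' = 2.5 + 1.0000·(sin -1.5118 − sin -0.2618) = 1.7606
y' = -0.5 − 1.0000·(cos -1.5118 − cos -0.2618) = 0.4070

(1.7606, 0.4070, -1.5118)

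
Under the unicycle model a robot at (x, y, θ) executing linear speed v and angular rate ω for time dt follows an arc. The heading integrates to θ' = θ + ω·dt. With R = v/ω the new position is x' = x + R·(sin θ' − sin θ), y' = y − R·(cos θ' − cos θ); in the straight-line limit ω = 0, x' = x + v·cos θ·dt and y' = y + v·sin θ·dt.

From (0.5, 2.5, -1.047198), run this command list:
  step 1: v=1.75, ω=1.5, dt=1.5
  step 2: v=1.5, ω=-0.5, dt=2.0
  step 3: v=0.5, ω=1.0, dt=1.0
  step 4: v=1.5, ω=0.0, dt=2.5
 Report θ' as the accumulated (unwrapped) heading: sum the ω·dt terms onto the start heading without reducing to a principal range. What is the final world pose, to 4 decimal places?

(6.5087, 8.3317, 1.2028)

step 1: θ'=1.2028 (R=1.1667) → pose (2.5989, 2.6636, 1.2028)
step 2: θ'=0.2028 (R=-3.0000) → pose (4.7938, 4.5229, 0.2028)
step 3: θ'=1.2028 (R=0.5000) → pose (5.1596, 4.8328, 1.2028)
step 4: θ'=1.2028 (straight) → pose (6.5087, 8.3317, 1.2028)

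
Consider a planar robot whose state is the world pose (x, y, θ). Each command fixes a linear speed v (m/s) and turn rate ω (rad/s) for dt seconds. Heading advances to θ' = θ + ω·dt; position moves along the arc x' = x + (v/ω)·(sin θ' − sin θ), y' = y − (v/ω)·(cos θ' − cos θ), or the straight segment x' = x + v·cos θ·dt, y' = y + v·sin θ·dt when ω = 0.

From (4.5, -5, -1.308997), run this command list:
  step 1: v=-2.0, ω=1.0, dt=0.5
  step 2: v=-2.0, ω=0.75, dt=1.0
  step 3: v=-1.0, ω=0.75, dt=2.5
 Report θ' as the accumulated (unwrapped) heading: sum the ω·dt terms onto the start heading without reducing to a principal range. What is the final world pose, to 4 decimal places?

(0.8709, -4.9704, 1.8160)

step 1: θ'=-0.8090 (R=-2.0000) → pose (4.0153, -4.1372, -0.8090)
step 2: θ'=-0.0590 (R=-2.6667) → pose (2.2430, -3.3158, -0.0590)
step 3: θ'=1.8160 (R=-1.3333) → pose (0.8709, -4.9704, 1.8160)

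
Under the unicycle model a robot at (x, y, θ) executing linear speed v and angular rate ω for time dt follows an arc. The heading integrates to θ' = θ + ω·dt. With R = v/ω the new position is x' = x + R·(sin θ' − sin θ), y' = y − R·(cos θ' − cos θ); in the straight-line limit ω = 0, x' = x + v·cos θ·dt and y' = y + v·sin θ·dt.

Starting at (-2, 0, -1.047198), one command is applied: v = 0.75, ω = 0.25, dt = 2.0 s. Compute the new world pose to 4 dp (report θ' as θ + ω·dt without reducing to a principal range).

(-0.9628, -1.0620, -0.5472)

θ' = -1.0472 + 0.25·2.0 = -0.5472
R = v/ω = 0.75/0.25 = 3.0000
x' = -2 + 3.0000·(sin -0.5472 − sin -1.0472) = -0.9628
y' = 0 − 3.0000·(cos -0.5472 − cos -1.0472) = -1.0620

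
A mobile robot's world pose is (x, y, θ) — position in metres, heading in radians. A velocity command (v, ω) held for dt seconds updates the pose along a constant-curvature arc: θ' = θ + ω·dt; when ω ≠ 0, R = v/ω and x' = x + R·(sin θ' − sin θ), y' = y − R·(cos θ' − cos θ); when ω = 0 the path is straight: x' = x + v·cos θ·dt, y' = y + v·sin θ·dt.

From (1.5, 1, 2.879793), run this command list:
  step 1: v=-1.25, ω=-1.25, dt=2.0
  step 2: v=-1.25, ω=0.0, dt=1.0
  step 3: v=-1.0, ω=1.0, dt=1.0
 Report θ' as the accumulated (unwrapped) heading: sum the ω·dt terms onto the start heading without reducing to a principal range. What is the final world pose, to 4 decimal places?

step 1: θ'=0.3798 (R=1.0000) → pose (1.6119, -0.8947, 0.3798)
step 2: θ'=0.3798 (straight) → pose (0.4510, -1.3581, 0.3798)
step 3: θ'=1.3798 (R=-1.0000) → pose (-0.1601, -2.0970, 1.3798)

(-0.1601, -2.0970, 1.3798)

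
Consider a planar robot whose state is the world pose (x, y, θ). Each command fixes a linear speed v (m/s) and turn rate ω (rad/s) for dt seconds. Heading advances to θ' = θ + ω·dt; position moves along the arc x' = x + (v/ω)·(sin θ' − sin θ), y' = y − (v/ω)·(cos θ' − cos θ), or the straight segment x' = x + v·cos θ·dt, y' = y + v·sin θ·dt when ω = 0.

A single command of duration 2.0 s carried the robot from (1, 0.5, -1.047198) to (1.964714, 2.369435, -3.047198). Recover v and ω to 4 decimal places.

Δθ = -3.047198 − -1.047198 = -2.000000
ω = Δθ/dt = -2.000000/2.0 = -1.0000
R = −Δy/(cos θ' − cos θ) = 1.2500
v = R·ω = 1.2500·-1.0000 = -1.2500

v = -1.2500, ω = -1.0000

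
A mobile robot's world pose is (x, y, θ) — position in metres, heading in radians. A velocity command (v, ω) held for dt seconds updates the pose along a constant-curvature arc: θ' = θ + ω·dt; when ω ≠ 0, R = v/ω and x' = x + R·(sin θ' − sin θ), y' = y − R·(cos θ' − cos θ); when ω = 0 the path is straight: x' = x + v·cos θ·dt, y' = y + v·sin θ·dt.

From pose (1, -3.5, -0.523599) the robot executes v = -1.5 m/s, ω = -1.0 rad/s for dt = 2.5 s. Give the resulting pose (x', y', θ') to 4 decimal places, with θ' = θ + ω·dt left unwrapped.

(1.5734, -0.7114, -3.0236)

θ' = -0.5236 + -1.0·2.5 = -3.0236
R = v/ω = -1.5/-1.0 = 1.5000
x' = 1 + 1.5000·(sin -3.0236 − sin -0.5236) = 1.5734
y' = -3.5 − 1.5000·(cos -3.0236 − cos -0.5236) = -0.7114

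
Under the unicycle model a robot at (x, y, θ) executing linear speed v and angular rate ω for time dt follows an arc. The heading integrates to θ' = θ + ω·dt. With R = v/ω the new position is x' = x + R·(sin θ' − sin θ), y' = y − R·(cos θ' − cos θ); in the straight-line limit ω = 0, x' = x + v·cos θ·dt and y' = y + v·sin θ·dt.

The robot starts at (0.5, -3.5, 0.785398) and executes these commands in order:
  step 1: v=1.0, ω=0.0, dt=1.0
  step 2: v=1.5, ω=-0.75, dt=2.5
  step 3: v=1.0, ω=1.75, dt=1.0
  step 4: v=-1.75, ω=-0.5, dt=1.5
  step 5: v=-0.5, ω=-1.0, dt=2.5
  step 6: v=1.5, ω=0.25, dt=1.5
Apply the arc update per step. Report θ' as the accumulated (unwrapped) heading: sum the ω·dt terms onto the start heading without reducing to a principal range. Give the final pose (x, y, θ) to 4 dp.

(0.9210, -4.7738, -2.2146)

step 1: θ'=0.7854 (straight) → pose (1.2071, -2.7929, 0.7854)
step 2: θ'=-1.0896 (R=-2.0000) → pose (4.3942, -3.2814, -1.0896)
step 3: θ'=0.6604 (R=0.5714) → pose (5.2513, -3.4682, 0.6604)
step 4: θ'=-0.0896 (R=3.5000) → pose (2.7911, -4.1901, -0.0896)
step 5: θ'=-2.5896 (R=0.5000) → pose (2.5736, -3.2663, -2.5896)
step 6: θ'=-2.2146 (R=6.0000) → pose (0.9210, -4.7738, -2.2146)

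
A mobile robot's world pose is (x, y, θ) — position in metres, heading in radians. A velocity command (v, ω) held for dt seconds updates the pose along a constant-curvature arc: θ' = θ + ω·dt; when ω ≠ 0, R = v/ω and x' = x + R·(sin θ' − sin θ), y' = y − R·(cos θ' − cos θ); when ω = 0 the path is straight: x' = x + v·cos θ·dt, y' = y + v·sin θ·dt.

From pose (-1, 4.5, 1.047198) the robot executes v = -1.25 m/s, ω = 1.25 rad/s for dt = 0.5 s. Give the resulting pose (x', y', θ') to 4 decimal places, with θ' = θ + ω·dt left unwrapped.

θ' = 1.0472 + 1.25·0.5 = 1.6722
R = v/ω = -1.25/1.25 = -1.0000
x' = -1 + -1.0000·(sin 1.6722 − sin 1.0472) = -1.1288
y' = 4.5 − -1.0000·(cos 1.6722 − cos 1.0472) = 3.8988

(-1.1288, 3.8988, 1.6722)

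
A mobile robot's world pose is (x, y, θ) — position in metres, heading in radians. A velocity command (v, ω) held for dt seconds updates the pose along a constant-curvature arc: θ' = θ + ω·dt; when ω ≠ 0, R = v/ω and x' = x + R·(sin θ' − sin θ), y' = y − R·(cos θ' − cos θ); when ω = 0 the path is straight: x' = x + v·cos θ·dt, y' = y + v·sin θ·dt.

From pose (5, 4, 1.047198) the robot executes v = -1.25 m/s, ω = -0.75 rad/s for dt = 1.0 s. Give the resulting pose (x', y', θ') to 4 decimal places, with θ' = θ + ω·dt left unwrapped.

(4.0447, 3.2397, 0.2972)

θ' = 1.0472 + -0.75·1.0 = 0.2972
R = v/ω = -1.25/-0.75 = 1.6667
x' = 5 + 1.6667·(sin 0.2972 − sin 1.0472) = 4.0447
y' = 4 − 1.6667·(cos 0.2972 − cos 1.0472) = 3.2397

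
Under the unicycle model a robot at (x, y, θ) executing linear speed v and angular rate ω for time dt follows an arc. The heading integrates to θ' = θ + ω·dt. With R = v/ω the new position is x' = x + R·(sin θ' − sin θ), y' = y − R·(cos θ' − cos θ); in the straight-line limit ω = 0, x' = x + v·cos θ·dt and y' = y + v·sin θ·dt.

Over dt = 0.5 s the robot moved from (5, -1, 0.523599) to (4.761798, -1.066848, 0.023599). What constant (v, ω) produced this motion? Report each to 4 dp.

v = -0.5000, ω = -1.0000

Δθ = 0.023599 − 0.523599 = -0.500000
ω = Δθ/dt = -0.500000/0.5 = -1.0000
R = Δx/(sin θ' − sin θ) = 0.5000
v = R·ω = 0.5000·-1.0000 = -0.5000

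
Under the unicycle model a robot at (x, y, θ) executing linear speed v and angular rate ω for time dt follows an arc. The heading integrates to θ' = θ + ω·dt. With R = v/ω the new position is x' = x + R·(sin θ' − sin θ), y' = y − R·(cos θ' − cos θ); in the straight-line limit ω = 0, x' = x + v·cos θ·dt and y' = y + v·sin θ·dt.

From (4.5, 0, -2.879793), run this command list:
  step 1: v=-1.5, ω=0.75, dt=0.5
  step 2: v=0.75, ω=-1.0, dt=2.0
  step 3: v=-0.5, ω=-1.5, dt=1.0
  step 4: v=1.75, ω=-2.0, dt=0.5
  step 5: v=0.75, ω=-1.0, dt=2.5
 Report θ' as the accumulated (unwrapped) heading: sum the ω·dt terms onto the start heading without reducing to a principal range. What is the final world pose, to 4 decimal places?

(4.0203, -1.1120, -9.5048)

step 1: θ'=-2.5048 (R=-2.0000) → pose (5.1716, 0.3238, -2.5048)
step 2: θ'=-4.5048 (R=-0.7500) → pose (3.9917, 0.7723, -4.5048)
step 3: θ'=-6.0048 (R=0.3333) → pose (3.7572, 0.3831, -6.0048)
step 4: θ'=-7.0048 (R=-0.8750) → pose (4.5757, 0.1987, -7.0048)
step 5: θ'=-9.5048 (R=-0.7500) → pose (4.0203, -1.1120, -9.5048)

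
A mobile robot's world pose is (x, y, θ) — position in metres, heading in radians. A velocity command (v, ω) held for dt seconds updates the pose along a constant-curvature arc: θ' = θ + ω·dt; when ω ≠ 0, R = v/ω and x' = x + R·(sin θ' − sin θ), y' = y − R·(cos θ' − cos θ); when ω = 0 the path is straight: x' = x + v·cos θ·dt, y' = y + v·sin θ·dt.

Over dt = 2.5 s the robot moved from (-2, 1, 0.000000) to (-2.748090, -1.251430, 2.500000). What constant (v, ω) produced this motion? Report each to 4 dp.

Δθ = 2.500000 − 0.000000 = 2.500000
ω = Δθ/dt = 2.500000/2.5 = 1.0000
R = −Δy/(cos θ' − cos θ) = -1.2500
v = R·ω = -1.2500·1.0000 = -1.2500

v = -1.2500, ω = 1.0000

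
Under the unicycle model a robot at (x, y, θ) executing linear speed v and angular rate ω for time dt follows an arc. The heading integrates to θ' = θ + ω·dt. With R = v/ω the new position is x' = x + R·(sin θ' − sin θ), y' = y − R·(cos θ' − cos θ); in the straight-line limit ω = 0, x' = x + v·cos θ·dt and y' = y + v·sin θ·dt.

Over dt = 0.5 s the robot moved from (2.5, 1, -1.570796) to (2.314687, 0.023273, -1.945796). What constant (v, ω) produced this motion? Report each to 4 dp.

v = 2.0000, ω = -0.7500

Δθ = -1.945796 − -1.570796 = -0.375000
ω = Δθ/dt = -0.375000/0.5 = -0.7500
R = −Δy/(cos θ' − cos θ) = -2.6667
v = R·ω = -2.6667·-0.7500 = 2.0000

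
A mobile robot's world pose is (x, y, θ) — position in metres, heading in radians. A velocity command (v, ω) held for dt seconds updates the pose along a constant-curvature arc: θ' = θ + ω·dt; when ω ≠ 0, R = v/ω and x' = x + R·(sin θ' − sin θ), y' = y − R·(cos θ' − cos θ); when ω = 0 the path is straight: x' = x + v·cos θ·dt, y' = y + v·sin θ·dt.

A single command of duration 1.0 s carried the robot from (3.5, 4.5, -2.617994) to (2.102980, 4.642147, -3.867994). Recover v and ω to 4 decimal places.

Δθ = -3.867994 − -2.617994 = -1.250000
ω = Δθ/dt = -1.250000/1.0 = -1.2500
R = Δx/(sin θ' − sin θ) = -1.2000
v = R·ω = -1.2000·-1.2500 = 1.5000

v = 1.5000, ω = -1.2500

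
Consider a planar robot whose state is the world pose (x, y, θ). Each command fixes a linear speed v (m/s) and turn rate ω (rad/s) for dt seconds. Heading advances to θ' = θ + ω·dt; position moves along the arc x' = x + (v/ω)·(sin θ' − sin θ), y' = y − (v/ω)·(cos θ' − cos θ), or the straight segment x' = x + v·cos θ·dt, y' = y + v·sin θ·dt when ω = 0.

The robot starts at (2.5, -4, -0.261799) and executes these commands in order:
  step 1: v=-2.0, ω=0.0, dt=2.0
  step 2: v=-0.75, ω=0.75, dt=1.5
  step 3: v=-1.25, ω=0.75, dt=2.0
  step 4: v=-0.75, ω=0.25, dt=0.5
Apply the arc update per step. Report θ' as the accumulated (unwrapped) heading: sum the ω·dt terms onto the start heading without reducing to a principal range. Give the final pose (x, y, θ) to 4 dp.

step 1: θ'=-0.2618 (straight) → pose (-1.3637, -2.9647, -0.2618)
step 2: θ'=0.8632 (R=-1.0000) → pose (-2.3824, -3.2806, 0.8632)
step 3: θ'=2.3632 (R=-1.6667) → pose (-2.2861, -5.5507, 2.3632)
step 4: θ'=2.4882 (R=-3.0000) → pose (-2.0034, -5.7967, 2.4882)

(-2.0034, -5.7967, 2.4882)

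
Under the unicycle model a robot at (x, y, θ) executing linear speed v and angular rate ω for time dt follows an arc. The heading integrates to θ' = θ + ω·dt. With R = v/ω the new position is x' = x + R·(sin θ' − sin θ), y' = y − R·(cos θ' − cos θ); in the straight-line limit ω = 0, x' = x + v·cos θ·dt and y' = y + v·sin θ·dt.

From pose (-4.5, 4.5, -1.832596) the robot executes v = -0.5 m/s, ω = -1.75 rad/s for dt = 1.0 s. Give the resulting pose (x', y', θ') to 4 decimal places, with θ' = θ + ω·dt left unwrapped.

θ' = -1.8326 + -1.75·1.0 = -3.5826
R = v/ω = -0.5/-1.75 = 0.2857
x' = -4.5 + 0.2857·(sin -3.5826 − sin -1.8326) = -4.1021
y' = 4.5 − 0.2857·(cos -3.5826 − cos -1.8326) = 4.6844

(-4.1021, 4.6844, -3.5826)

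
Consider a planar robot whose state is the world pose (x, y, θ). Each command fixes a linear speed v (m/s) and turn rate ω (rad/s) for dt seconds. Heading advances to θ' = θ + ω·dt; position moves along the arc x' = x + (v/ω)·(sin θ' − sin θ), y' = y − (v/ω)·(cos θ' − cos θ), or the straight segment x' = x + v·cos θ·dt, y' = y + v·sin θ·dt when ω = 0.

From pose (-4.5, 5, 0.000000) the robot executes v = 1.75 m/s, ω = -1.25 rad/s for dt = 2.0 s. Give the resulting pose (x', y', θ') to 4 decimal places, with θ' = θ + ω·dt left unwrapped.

θ' = 0.0000 + -1.25·2.0 = -2.5000
R = v/ω = 1.75/-1.25 = -1.4000
x' = -4.5 + -1.4000·(sin -2.5000 − sin 0.0000) = -3.6621
y' = 5 − -1.4000·(cos -2.5000 − cos 0.0000) = 2.4784

(-3.6621, 2.4784, -2.5000)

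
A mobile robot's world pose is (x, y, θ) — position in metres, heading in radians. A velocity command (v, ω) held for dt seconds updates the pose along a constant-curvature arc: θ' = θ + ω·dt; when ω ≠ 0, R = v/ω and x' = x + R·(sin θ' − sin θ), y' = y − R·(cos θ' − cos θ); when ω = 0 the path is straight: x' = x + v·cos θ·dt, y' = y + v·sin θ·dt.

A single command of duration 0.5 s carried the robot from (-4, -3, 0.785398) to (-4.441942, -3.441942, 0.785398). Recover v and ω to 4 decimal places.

v = -1.2500, ω = 0.0000

Δθ = 0.785398 − 0.785398 = 0.000000
ω = Δθ/dt = 0.000000/0.5 = 0.0000
ω = 0 → v = (Δx·cos θ + Δy·sin θ)/dt = -1.2500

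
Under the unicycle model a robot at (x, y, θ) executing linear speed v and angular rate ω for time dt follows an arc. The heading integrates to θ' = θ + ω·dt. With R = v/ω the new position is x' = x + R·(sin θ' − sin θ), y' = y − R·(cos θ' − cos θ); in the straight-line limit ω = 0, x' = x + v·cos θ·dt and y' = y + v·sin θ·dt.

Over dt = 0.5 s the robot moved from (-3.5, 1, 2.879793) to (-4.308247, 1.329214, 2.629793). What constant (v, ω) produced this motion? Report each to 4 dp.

v = 1.7500, ω = -0.5000

Δθ = 2.629793 − 2.879793 = -0.250000
ω = Δθ/dt = -0.250000/0.5 = -0.5000
R = Δx/(sin θ' − sin θ) = -3.5000
v = R·ω = -3.5000·-0.5000 = 1.7500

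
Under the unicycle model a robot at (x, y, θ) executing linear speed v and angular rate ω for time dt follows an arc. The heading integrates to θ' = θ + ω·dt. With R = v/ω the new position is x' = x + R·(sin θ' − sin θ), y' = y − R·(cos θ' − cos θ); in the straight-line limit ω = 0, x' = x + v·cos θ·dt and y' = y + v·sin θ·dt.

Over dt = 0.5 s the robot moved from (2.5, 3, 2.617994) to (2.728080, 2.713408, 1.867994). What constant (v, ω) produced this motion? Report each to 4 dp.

v = -0.7500, ω = -1.5000

Δθ = 1.867994 − 2.617994 = -0.750000
ω = Δθ/dt = -0.750000/0.5 = -1.5000
R = −Δy/(cos θ' − cos θ) = 0.5000
v = R·ω = 0.5000·-1.5000 = -0.7500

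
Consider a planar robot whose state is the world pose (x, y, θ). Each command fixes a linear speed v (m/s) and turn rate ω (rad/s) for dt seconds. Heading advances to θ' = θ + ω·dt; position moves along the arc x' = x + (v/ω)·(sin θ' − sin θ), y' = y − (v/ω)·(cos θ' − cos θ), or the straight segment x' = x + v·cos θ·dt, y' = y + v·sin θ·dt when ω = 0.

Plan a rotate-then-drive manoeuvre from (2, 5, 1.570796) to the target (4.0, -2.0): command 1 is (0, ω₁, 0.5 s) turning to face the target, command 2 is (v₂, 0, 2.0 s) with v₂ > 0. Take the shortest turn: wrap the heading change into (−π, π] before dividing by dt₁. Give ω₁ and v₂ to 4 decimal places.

heading to target = atan2(-2−5, 4−2) = -1.2925
Δθ = wrap(-1.2925 − 1.5708) = -2.8633; ω₁ = Δθ/dt₁ = -5.7266
distance = √((4−2)² + (-2−5)²) = 7.2801; v₂ = distance/dt₂ = 3.6401

ω₁ = -5.7266, v₂ = 3.6401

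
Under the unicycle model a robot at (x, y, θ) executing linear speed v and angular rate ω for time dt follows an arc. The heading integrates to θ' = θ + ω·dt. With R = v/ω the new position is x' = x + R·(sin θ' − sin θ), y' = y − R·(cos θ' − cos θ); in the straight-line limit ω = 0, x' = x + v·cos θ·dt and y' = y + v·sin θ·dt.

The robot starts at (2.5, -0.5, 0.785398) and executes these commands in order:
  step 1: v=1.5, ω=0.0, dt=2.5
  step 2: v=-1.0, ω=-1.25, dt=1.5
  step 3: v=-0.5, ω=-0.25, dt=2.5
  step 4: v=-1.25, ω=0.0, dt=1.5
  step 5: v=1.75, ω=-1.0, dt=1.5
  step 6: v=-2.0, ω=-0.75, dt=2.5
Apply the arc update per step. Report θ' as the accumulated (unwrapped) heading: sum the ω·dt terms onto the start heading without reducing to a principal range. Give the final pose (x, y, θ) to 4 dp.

(4.3641, 0.2787, -5.0896)

step 1: θ'=0.7854 (straight) → pose (5.1517, 2.1516, 0.7854)
step 2: θ'=-1.0896 (R=0.8000) → pose (3.8768, 2.3471, -1.0896)
step 3: θ'=-1.7146 (R=2.0000) → pose (3.6703, 3.5594, -1.7146)
step 4: θ'=-1.7146 (straight) → pose (3.9390, 5.4150, -1.7146)
step 5: θ'=-3.2146 (R=-1.7500) → pose (2.0795, 3.9205, -3.2146)
step 6: θ'=-5.0896 (R=2.6667) → pose (4.3641, 0.2787, -5.0896)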